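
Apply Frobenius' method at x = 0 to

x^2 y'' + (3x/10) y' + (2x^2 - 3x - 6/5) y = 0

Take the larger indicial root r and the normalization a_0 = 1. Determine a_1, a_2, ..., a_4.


Write in Frobenius form y'' + (p(x)/x) y' + (q(x)/x^2) y = 0:
  p(x) = 3/10,  q(x) = 2x^2 - 3x - 6/5.
Indicial equation: r(r-1) + (3/10) r + (-6/5) = 0 -> roots r_1 = 3/2, r_2 = -4/5.
Take r = r_1 = 3/2. Let y(x) = x^r sum_{n>=0} a_n x^n with a_0 = 1.
Substitute y = x^r sum a_n x^n and match x^{r+n}. The recurrence is
  D(n) a_n - 3 a_{n-1} + 2 a_{n-2} = 0,  where D(n) = (r+n)(r+n-1) + (3/10)(r+n) + (-6/5).
  a_n = [3 a_{n-1} - 2 a_{n-2}] / D(n).
Since the indicial polynomial factors as (r - r_1)(r - r_2), D(n) = (r_1 + n - r_1)(r_1 + n - r_2) = n(n + 23/10).
Evaluating step by step (a_0 = 1):
  n = 1: D(1) = 1(1 + 23/10) = 33/10; numerator = 3(1) = 3; a_1 = (3)/(33/10) = 10/11
  n = 2: D(2) = 2(2 + 23/10) = 43/5; numerator = 3(10/11) - 2(1) = 8/11; a_2 = (8/11)/(43/5) = 40/473
  n = 3: D(3) = 3(3 + 23/10) = 159/10; numerator = 3(40/473) - 2(10/11) = -740/473; a_3 = (-740/473)/(159/10) = -7400/75207
  n = 4: D(4) = 4(4 + 23/10) = 126/5; numerator = 3(-7400/75207) - 2(40/473) = -11640/25069; a_4 = (-11640/25069)/(126/5) = -9700/526449

r = 3/2; a_0 = 1; a_1 = 10/11; a_2 = 40/473; a_3 = -7400/75207; a_4 = -9700/526449


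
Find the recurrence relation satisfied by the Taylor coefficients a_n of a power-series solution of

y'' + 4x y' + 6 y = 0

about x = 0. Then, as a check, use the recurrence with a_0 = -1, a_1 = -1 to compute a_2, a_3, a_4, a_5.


Substitute y = sum_n a_n x^n.
y''(x) has coefficient (n+2)(n+1) a_{n+2} at x^n;
4 x y'(x) has coefficient 4 n a_n at x^n (shift);
6 y(x) has coefficient 6 a_n at x^n.
Matching x^n: (n+2)(n+1) a_{n+2} + (4n + 6) a_n = 0.
Thus a_{n+2} = (-4n - 6) / ((n+1)(n+2)) * a_n.

Check with a_0 = -1, a_1 = -1 (apply the recurrence for n = 0, 1, 2, 3): a_0 = -1, a_1 = -1, a_2 = 3, a_3 = 5/3, a_4 = -7/2, a_5 = -3/2.

a_(n+2) = (-4n - 6) / ((n+1)(n+2)) * a_n; check: a_0 = -1, a_1 = -1, a_2 = 3, a_3 = 5/3, a_4 = -7/2, a_5 = -3/2


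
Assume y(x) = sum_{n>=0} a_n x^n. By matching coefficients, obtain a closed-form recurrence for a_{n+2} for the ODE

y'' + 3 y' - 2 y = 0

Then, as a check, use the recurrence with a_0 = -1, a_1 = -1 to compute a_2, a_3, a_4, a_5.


Substitute y = sum_n a_n x^n.
y''(x) has coefficient (n+2)(n+1) a_{n+2} at x^n;
3 y'(x) has coefficient 3 (n+1) a_{n+1} at x^n;
-2 y(x) has coefficient -2 a_n at x^n.
Matching x^n: (n+2)(n+1) a_{n+2} + 3 (n+1) a_{n+1} - 2 a_n = 0.
Thus a_{n+2} = [-3 (n+1) a_{n+1} + 2 a_n] / ((n+1)(n+2)).

Check with a_0 = -1, a_1 = -1 (apply the recurrence for n = 0, 1, 2, 3): a_0 = -1, a_1 = -1, a_2 = 1/2, a_3 = -5/6, a_4 = 17/24, a_5 = -61/120.

a_(n+2) = [-3 (n+1) a_(n+1) + 2 a_n] / ((n+1)(n+2)); check: a_0 = -1, a_1 = -1, a_2 = 1/2, a_3 = -5/6, a_4 = 17/24, a_5 = -61/120


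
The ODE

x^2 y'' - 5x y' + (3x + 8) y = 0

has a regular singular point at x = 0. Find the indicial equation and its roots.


Divide by x^2 to reach normal form y'' + P_1(x) y' + P_2(x) y = 0 with P_1(x) = -5/x and P_2(x) = 3/x + 8/x^2.
x = 0 is a singular point because the y'-coefficient -5/x has a pole at x = 0 and the y-coefficient 3/x + 8/x^2 has a pole at x = 0.
It is a regular singular point because x P_1(x) = p(x) = -5 and x^2 P_2(x) = q(x) = 3x + 8 are polynomials, hence analytic at x = 0.
p(0) = -5,  q(0) = 8.
Indicial equation: r(r-1) + p(0) r + q(0) = 0, i.e. r^2 + (p(0) - 1) r + q(0) = 0, i.e. r^2 - 6 r + 8 = 0.
Discriminant: (-6)^2 - 4(8) = 4, so r = (6 ± 2)/2.
Solving: r_1 = 4, r_2 = 2.

indicial: r^2 - 6 r + 8 = 0; roots r_1 = 4, r_2 = 2


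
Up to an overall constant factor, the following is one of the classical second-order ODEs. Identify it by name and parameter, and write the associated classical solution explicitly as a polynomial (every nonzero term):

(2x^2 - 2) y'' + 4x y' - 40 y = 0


All three coefficients share the factor -2; dividing through by -2 gives  (1 - x^2) y'' - 2x y' + 20 y = 0.
This matches the Legendre equation (1 - x^2) y'' - 2x y' + n(n+1) y = 0 (note the -2x y' term) with n(n+1) = 20, so n = 4; the polynomial solution is P_4(x).
With y = sum_k a_k x^k, matching x^k gives (k+2)(k+1) a_{k+2} = [k(k+1) - n(n+1)] a_k = (k - 4)(k + 5) a_k. The right side vanishes at k = 4, so the series with the parity of 4 terminates at degree 4.
Standard normalization (P_n(1) = 1): leading coefficient (2n)!/(2^n (n!)^2) = 40320/(16*576) = 35/8, so a_4 = 35/8. Work downward with a_k = (k+1)(k+2) a_{k+2} / ((k - 4)(k + 5)):
  a_2 = (3)(4)(35/8) / ((2 - 4)(2 + 5)) = (105/2)/(-14) = -15/4
  a_0 = (1)(2)(-15/4) / ((0 - 4)(0 + 5)) = (-15/2)/(-20) = 3/8
Hence P_4(x) = 35 x^4/8 - 15 x^2/4 + 3/8.

P_4(x); series = 35 x^4/8 - 15 x^2/4 + 3/8


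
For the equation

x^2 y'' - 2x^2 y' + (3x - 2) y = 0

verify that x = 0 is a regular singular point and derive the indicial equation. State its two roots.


Divide by x^2 to reach normal form y'' + P_1(x) y' + P_2(x) y = 0 with P_1(x) = -2 and P_2(x) = 3/x - 2/x^2.
x = 0 is a singular point because the y-coefficient 3/x - 2/x^2 has a pole at x = 0.
It is a regular singular point because x P_1(x) = p(x) = -2x and x^2 P_2(x) = q(x) = 3x - 2 are polynomials, hence analytic at x = 0.
p(0) = 0,  q(0) = -2.
Indicial equation: r(r-1) + p(0) r + q(0) = 0, i.e. r^2 + (p(0) - 1) r + q(0) = 0, i.e. r^2 - 1 r - 2 = 0.
Discriminant: (-1)^2 - 4(-2) = 9, so r = (1 ± 3)/2.
Solving: r_1 = 2, r_2 = -1.

indicial: r^2 - 1 r - 2 = 0; roots r_1 = 2, r_2 = -1


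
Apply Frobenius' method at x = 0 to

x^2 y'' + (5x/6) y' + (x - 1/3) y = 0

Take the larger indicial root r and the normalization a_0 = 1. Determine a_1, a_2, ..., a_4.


Write in Frobenius form y'' + (p(x)/x) y' + (q(x)/x^2) y = 0:
  p(x) = 5/6,  q(x) = x - 1/3.
Indicial equation: r(r-1) + (5/6) r + (-1/3) = 0 -> roots r_1 = 2/3, r_2 = -1/2.
Take r = r_1 = 2/3. Let y(x) = x^r sum_{n>=0} a_n x^n with a_0 = 1.
Substitute y = x^r sum a_n x^n and match x^{r+n}. The recurrence is
  D(n) a_n + 1 a_{n-1} = 0,  where D(n) = (r+n)(r+n-1) + (5/6)(r+n) + (-1/3).
  a_n = -1 / D(n) * a_{n-1}.
Since the indicial polynomial factors as (r - r_1)(r - r_2), D(n) = (r_1 + n - r_1)(r_1 + n - r_2) = n(n + 7/6).
Evaluating step by step (a_0 = 1):
  n = 1: D(1) = 1(1 + 7/6) = 13/6; numerator = -1(1) = -1; a_1 = (-1)/(13/6) = -6/13
  n = 2: D(2) = 2(2 + 7/6) = 19/3; numerator = -1(-6/13) = 6/13; a_2 = (6/13)/(19/3) = 18/247
  n = 3: D(3) = 3(3 + 7/6) = 25/2; numerator = -1(18/247) = -18/247; a_3 = (-18/247)/(25/2) = -36/6175
  n = 4: D(4) = 4(4 + 7/6) = 62/3; numerator = -1(-36/6175) = 36/6175; a_4 = (36/6175)/(62/3) = 54/191425

r = 2/3; a_0 = 1; a_1 = -6/13; a_2 = 18/247; a_3 = -36/6175; a_4 = 54/191425


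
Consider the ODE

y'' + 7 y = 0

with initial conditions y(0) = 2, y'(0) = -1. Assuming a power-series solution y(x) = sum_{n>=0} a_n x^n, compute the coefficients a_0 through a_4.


Ansatz: y(x) = sum_{n>=0} a_n x^n, so y'(x) = sum_{n>=1} n a_n x^(n-1) and y''(x) = sum_{n>=2} n(n-1) a_n x^(n-2).
Substitute into P(x) y'' + Q(x) y' + R(x) y = 0 with P(x) = 1, Q(x) = 0, R(x) = 7, and match powers of x.
Initial conditions: a_0 = 2, a_1 = -1.
Setting the coefficient of each power of x to zero and solving order by order (substituting the coefficients already found):
  x^0: 2 a_2 + 7 a_0 = 0  ->  2 a_2 = -7 a_0 = -14  ->  a_2 = -7
  x^1: 6 a_3 + 7 a_1 = 0  ->  6 a_3 = -7 a_1 = 7  ->  a_3 = 7/6
  x^2: 12 a_4 + 7 a_2 = 0  ->  12 a_4 = -7 a_2 = 49  ->  a_4 = 49/12
Truncated series: y(x) = 2 - x - 7 x^2 + (7/6) x^3 + (49/12) x^4 + O(x^5).

a_0 = 2; a_1 = -1; a_2 = -7; a_3 = 7/6; a_4 = 49/12


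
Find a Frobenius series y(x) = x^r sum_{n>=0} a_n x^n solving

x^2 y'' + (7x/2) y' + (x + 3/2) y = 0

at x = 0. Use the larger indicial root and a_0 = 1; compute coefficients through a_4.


Write in Frobenius form y'' + (p(x)/x) y' + (q(x)/x^2) y = 0:
  p(x) = 7/2,  q(x) = x + 3/2.
Indicial equation: r(r-1) + (7/2) r + (3/2) = 0 -> roots r_1 = -1, r_2 = -3/2.
Take r = r_1 = -1. Let y(x) = x^r sum_{n>=0} a_n x^n with a_0 = 1.
Substitute y = x^r sum a_n x^n and match x^{r+n}. The recurrence is
  D(n) a_n + 1 a_{n-1} = 0,  where D(n) = (r+n)(r+n-1) + (7/2)(r+n) + (3/2).
  a_n = -1 / D(n) * a_{n-1}.
Since the indicial polynomial factors as (r - r_1)(r - r_2), D(n) = (r_1 + n - r_1)(r_1 + n - r_2) = n(n + 1/2).
Evaluating step by step (a_0 = 1):
  n = 1: D(1) = 1(1 + 1/2) = 3/2; numerator = -1(1) = -1; a_1 = (-1)/(3/2) = -2/3
  n = 2: D(2) = 2(2 + 1/2) = 5; numerator = -1(-2/3) = 2/3; a_2 = (2/3)/(5) = 2/15
  n = 3: D(3) = 3(3 + 1/2) = 21/2; numerator = -1(2/15) = -2/15; a_3 = (-2/15)/(21/2) = -4/315
  n = 4: D(4) = 4(4 + 1/2) = 18; numerator = -1(-4/315) = 4/315; a_4 = (4/315)/(18) = 2/2835

r = -1; a_0 = 1; a_1 = -2/3; a_2 = 2/15; a_3 = -4/315; a_4 = 2/2835


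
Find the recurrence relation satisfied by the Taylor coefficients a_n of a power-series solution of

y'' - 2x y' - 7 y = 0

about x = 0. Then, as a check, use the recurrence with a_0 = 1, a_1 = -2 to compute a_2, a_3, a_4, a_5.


Substitute y = sum_n a_n x^n.
y''(x) has coefficient (n+2)(n+1) a_{n+2} at x^n;
-2 x y'(x) has coefficient -2 n a_n at x^n (shift);
-7 y(x) has coefficient -7 a_n at x^n.
Matching x^n: (n+2)(n+1) a_{n+2} + (-2n - 7) a_n = 0.
Thus a_{n+2} = (2n + 7) / ((n+1)(n+2)) * a_n.

Check with a_0 = 1, a_1 = -2 (apply the recurrence for n = 0, 1, 2, 3): a_0 = 1, a_1 = -2, a_2 = 7/2, a_3 = -3, a_4 = 77/24, a_5 = -39/20.

a_(n+2) = (2n + 7) / ((n+1)(n+2)) * a_n; check: a_0 = 1, a_1 = -2, a_2 = 7/2, a_3 = -3, a_4 = 77/24, a_5 = -39/20


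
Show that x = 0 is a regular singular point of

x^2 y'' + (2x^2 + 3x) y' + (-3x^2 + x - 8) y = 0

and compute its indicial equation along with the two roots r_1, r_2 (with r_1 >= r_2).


Divide by x^2 to reach normal form y'' + P_1(x) y' + P_2(x) y = 0 with P_1(x) = 2 + 3/x and P_2(x) = -3 + 1/x - 8/x^2.
x = 0 is a singular point because the y'-coefficient 2 + 3/x has a pole at x = 0 and the y-coefficient -3 + 1/x - 8/x^2 has a pole at x = 0.
It is a regular singular point because x P_1(x) = p(x) = 2x + 3 and x^2 P_2(x) = q(x) = -3x^2 + x - 8 are polynomials, hence analytic at x = 0.
p(0) = 3,  q(0) = -8.
Indicial equation: r(r-1) + p(0) r + q(0) = 0, i.e. r^2 + (p(0) - 1) r + q(0) = 0, i.e. r^2 + 2 r - 8 = 0.
Discriminant: (2)^2 - 4(-8) = 36, so r = (-2 ± 6)/2.
Solving: r_1 = 2, r_2 = -4.

indicial: r^2 + 2 r - 8 = 0; roots r_1 = 2, r_2 = -4


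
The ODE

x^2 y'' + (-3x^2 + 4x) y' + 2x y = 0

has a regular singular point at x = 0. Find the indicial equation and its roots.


Divide by x^2 to reach normal form y'' + P_1(x) y' + P_2(x) y = 0 with P_1(x) = -3 + 4/x and P_2(x) = 2/x.
x = 0 is a singular point because the y'-coefficient -3 + 4/x has a pole at x = 0 and the y-coefficient 2/x has a pole at x = 0.
It is a regular singular point because x P_1(x) = p(x) = 4 - 3x and x^2 P_2(x) = q(x) = 2x are polynomials, hence analytic at x = 0.
p(0) = 4,  q(0) = 0.
Indicial equation: r(r-1) + p(0) r + q(0) = 0, i.e. r^2 + (p(0) - 1) r + q(0) = 0, i.e. r^2 + 3 r = 0.
Discriminant: (3)^2 - 4(0) = 9, so r = (-3 ± 3)/2.
Solving: r_1 = 0, r_2 = -3.

indicial: r^2 + 3 r = 0; roots r_1 = 0, r_2 = -3


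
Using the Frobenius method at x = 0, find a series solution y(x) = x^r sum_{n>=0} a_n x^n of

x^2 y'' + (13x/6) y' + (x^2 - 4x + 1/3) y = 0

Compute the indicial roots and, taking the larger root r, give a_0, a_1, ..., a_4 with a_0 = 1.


Write in Frobenius form y'' + (p(x)/x) y' + (q(x)/x^2) y = 0:
  p(x) = 13/6,  q(x) = x^2 - 4x + 1/3.
Indicial equation: r(r-1) + (13/6) r + (1/3) = 0 -> roots r_1 = -1/2, r_2 = -2/3.
Take r = r_1 = -1/2. Let y(x) = x^r sum_{n>=0} a_n x^n with a_0 = 1.
Substitute y = x^r sum a_n x^n and match x^{r+n}. The recurrence is
  D(n) a_n - 4 a_{n-1} + 1 a_{n-2} = 0,  where D(n) = (r+n)(r+n-1) + (13/6)(r+n) + (1/3).
  a_n = [4 a_{n-1} - 1 a_{n-2}] / D(n).
Since the indicial polynomial factors as (r - r_1)(r - r_2), D(n) = (r_1 + n - r_1)(r_1 + n - r_2) = n(n + 1/6).
Evaluating step by step (a_0 = 1):
  n = 1: D(1) = 1(1 + 1/6) = 7/6; numerator = 4(1) = 4; a_1 = (4)/(7/6) = 24/7
  n = 2: D(2) = 2(2 + 1/6) = 13/3; numerator = 4(24/7) - 1(1) = 89/7; a_2 = (89/7)/(13/3) = 267/91
  n = 3: D(3) = 3(3 + 1/6) = 19/2; numerator = 4(267/91) - 1(24/7) = 108/13; a_3 = (108/13)/(19/2) = 216/247
  n = 4: D(4) = 4(4 + 1/6) = 50/3; numerator = 4(216/247) - 1(267/91) = 75/133; a_4 = (75/133)/(50/3) = 9/266

r = -1/2; a_0 = 1; a_1 = 24/7; a_2 = 267/91; a_3 = 216/247; a_4 = 9/266


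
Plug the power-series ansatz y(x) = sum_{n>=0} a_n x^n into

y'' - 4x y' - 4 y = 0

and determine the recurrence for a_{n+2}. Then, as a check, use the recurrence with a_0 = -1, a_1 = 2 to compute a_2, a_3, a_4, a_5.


Substitute y = sum_n a_n x^n.
y''(x) has coefficient (n+2)(n+1) a_{n+2} at x^n;
-4 x y'(x) has coefficient -4 n a_n at x^n (shift);
-4 y(x) has coefficient -4 a_n at x^n.
Matching x^n: (n+2)(n+1) a_{n+2} + (-4n - 4) a_n = 0.
Thus a_{n+2} = (4n + 4) / ((n+1)(n+2)) * a_n.

Check with a_0 = -1, a_1 = 2 (apply the recurrence for n = 0, 1, 2, 3): a_0 = -1, a_1 = 2, a_2 = -2, a_3 = 8/3, a_4 = -2, a_5 = 32/15.

a_(n+2) = (4n + 4) / ((n+1)(n+2)) * a_n; check: a_0 = -1, a_1 = 2, a_2 = -2, a_3 = 8/3, a_4 = -2, a_5 = 32/15


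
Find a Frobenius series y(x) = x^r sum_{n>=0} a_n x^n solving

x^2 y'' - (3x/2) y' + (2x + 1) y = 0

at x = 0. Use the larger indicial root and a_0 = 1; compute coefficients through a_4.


Write in Frobenius form y'' + (p(x)/x) y' + (q(x)/x^2) y = 0:
  p(x) = -3/2,  q(x) = 2x + 1.
Indicial equation: r(r-1) + (-3/2) r + (1) = 0 -> roots r_1 = 2, r_2 = 1/2.
Take r = r_1 = 2. Let y(x) = x^r sum_{n>=0} a_n x^n with a_0 = 1.
Substitute y = x^r sum a_n x^n and match x^{r+n}. The recurrence is
  D(n) a_n + 2 a_{n-1} = 0,  where D(n) = (r+n)(r+n-1) + (-3/2)(r+n) + (1).
  a_n = -2 / D(n) * a_{n-1}.
Since the indicial polynomial factors as (r - r_1)(r - r_2), D(n) = (r_1 + n - r_1)(r_1 + n - r_2) = n(n + 3/2).
Evaluating step by step (a_0 = 1):
  n = 1: D(1) = 1(1 + 3/2) = 5/2; numerator = -2(1) = -2; a_1 = (-2)/(5/2) = -4/5
  n = 2: D(2) = 2(2 + 3/2) = 7; numerator = -2(-4/5) = 8/5; a_2 = (8/5)/(7) = 8/35
  n = 3: D(3) = 3(3 + 3/2) = 27/2; numerator = -2(8/35) = -16/35; a_3 = (-16/35)/(27/2) = -32/945
  n = 4: D(4) = 4(4 + 3/2) = 22; numerator = -2(-32/945) = 64/945; a_4 = (64/945)/(22) = 32/10395

r = 2; a_0 = 1; a_1 = -4/5; a_2 = 8/35; a_3 = -32/945; a_4 = 32/10395


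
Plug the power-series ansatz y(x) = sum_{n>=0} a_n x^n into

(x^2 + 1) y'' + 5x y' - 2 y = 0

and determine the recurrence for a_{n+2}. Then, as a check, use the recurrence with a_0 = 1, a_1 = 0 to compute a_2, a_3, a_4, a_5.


Substitute y = sum_n a_n x^n.
(1 + 1 x^2) y'' contributes (n+2)(n+1) a_{n+2} + n(n-1) a_n at x^n.
5 x y'(x) contributes 5 n a_n at x^n.
-2 y(x) contributes -2 a_n at x^n.
Matching x^n: (n+2)(n+1) a_{n+2} + (n(n-1) + 5 n - 2) a_n = 0.
Thus a_{n+2} = (-n(n-1) - 5 n + 2) / ((n+1)(n+2)) * a_n.

Check with a_0 = 1, a_1 = 0 (apply the recurrence for n = 0, 1, 2, 3): a_0 = 1, a_1 = 0, a_2 = 1, a_3 = 0, a_4 = -5/6, a_5 = 0.

a_(n+2) = (-n(n-1) - 5 n + 2) / ((n+1)(n+2)) * a_n; check: a_0 = 1, a_1 = 0, a_2 = 1, a_3 = 0, a_4 = -5/6, a_5 = 0


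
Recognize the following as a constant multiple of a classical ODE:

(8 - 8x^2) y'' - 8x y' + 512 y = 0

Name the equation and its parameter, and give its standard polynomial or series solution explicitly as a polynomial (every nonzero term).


All three coefficients share the factor 8; dividing through by 8 gives  (1 - x^2) y'' - x y' + 64 y = 0.
This matches the Chebyshev equation (1 - x^2) y'' - x y' + n^2 y = 0 (note the -x y' term, not -2x y') with n^2 = 64, so n = 8; the polynomial solution is T_8(x).
With y = sum_k a_k x^k, matching x^k gives (k+2)(k+1) a_{k+2} = (k^2 - n^2) a_k = (k - 8)(k + 8) a_k. The right side vanishes at k = 8, so the series with the parity of 8 terminates at degree 8.
Standard normalization: leading coefficient of T_n is 2^(n-1), so a_8 = 2^7 = 128. Work downward with a_k = (k+1)(k+2) a_{k+2} / ((k - 8)(k + 8)):
  a_6 = (7)(8)(128) / ((6 - 8)(6 + 8)) = 7168/(-28) = -256
  a_4 = (5)(6)(-256) / ((4 - 8)(4 + 8)) = -7680/(-48) = 160
  a_2 = (3)(4)(160) / ((2 - 8)(2 + 8)) = 1920/(-60) = -32
  a_0 = (1)(2)(-32) / ((0 - 8)(0 + 8)) = -64/(-64) = 1
Hence T_8(x) = 128 x^8 - 256 x^6 + 160 x^4 - 32 x^2 + 1.

T_8(x); series = 128 x^8 - 256 x^6 + 160 x^4 - 32 x^2 + 1


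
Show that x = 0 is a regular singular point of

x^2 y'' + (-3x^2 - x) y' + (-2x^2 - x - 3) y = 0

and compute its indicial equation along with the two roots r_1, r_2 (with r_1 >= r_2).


Divide by x^2 to reach normal form y'' + P_1(x) y' + P_2(x) y = 0 with P_1(x) = -3 - 1/x and P_2(x) = -2 - 1/x - 3/x^2.
x = 0 is a singular point because the y'-coefficient -3 - 1/x has a pole at x = 0 and the y-coefficient -2 - 1/x - 3/x^2 has a pole at x = 0.
It is a regular singular point because x P_1(x) = p(x) = -3x - 1 and x^2 P_2(x) = q(x) = -2x^2 - x - 3 are polynomials, hence analytic at x = 0.
p(0) = -1,  q(0) = -3.
Indicial equation: r(r-1) + p(0) r + q(0) = 0, i.e. r^2 + (p(0) - 1) r + q(0) = 0, i.e. r^2 - 2 r - 3 = 0.
Discriminant: (-2)^2 - 4(-3) = 16, so r = (2 ± 4)/2.
Solving: r_1 = 3, r_2 = -1.

indicial: r^2 - 2 r - 3 = 0; roots r_1 = 3, r_2 = -1


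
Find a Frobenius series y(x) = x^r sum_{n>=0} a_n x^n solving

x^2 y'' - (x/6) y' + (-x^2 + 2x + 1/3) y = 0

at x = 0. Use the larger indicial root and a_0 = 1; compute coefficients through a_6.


Write in Frobenius form y'' + (p(x)/x) y' + (q(x)/x^2) y = 0:
  p(x) = -1/6,  q(x) = -x^2 + 2x + 1/3.
Indicial equation: r(r-1) + (-1/6) r + (1/3) = 0 -> roots r_1 = 2/3, r_2 = 1/2.
Take r = r_1 = 2/3. Let y(x) = x^r sum_{n>=0} a_n x^n with a_0 = 1.
Substitute y = x^r sum a_n x^n and match x^{r+n}. The recurrence is
  D(n) a_n + 2 a_{n-1} - 1 a_{n-2} = 0,  where D(n) = (r+n)(r+n-1) + (-1/6)(r+n) + (1/3).
  a_n = [-2 a_{n-1} + 1 a_{n-2}] / D(n).
Since the indicial polynomial factors as (r - r_1)(r - r_2), D(n) = (r_1 + n - r_1)(r_1 + n - r_2) = n(n + 1/6).
Evaluating step by step (a_0 = 1):
  n = 1: D(1) = 1(1 + 1/6) = 7/6; numerator = -2(1) = -2; a_1 = (-2)/(7/6) = -12/7
  n = 2: D(2) = 2(2 + 1/6) = 13/3; numerator = -2(-12/7) + 1(1) = 31/7; a_2 = (31/7)/(13/3) = 93/91
  n = 3: D(3) = 3(3 + 1/6) = 19/2; numerator = -2(93/91) + 1(-12/7) = -342/91; a_3 = (-342/91)/(19/2) = -36/91
  n = 4: D(4) = 4(4 + 1/6) = 50/3; numerator = -2(-36/91) + 1(93/91) = 165/91; a_4 = (165/91)/(50/3) = 99/910
  n = 5: D(5) = 5(5 + 1/6) = 155/6; numerator = -2(99/910) + 1(-36/91) = -279/455; a_5 = (-279/455)/(155/6) = -54/2275
  n = 6: D(6) = 6(6 + 1/6) = 37; numerator = -2(-54/2275) + 1(99/910) = 711/4550; a_6 = (711/4550)/(37) = 711/168350

r = 2/3; a_0 = 1; a_1 = -12/7; a_2 = 93/91; a_3 = -36/91; a_4 = 99/910; a_5 = -54/2275; a_6 = 711/168350


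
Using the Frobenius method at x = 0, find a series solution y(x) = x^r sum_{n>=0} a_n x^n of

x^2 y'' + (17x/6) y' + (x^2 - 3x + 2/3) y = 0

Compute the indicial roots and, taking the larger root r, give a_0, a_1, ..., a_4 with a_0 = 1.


Write in Frobenius form y'' + (p(x)/x) y' + (q(x)/x^2) y = 0:
  p(x) = 17/6,  q(x) = x^2 - 3x + 2/3.
Indicial equation: r(r-1) + (17/6) r + (2/3) = 0 -> roots r_1 = -1/2, r_2 = -4/3.
Take r = r_1 = -1/2. Let y(x) = x^r sum_{n>=0} a_n x^n with a_0 = 1.
Substitute y = x^r sum a_n x^n and match x^{r+n}. The recurrence is
  D(n) a_n - 3 a_{n-1} + 1 a_{n-2} = 0,  where D(n) = (r+n)(r+n-1) + (17/6)(r+n) + (2/3).
  a_n = [3 a_{n-1} - 1 a_{n-2}] / D(n).
Since the indicial polynomial factors as (r - r_1)(r - r_2), D(n) = (r_1 + n - r_1)(r_1 + n - r_2) = n(n + 5/6).
Evaluating step by step (a_0 = 1):
  n = 1: D(1) = 1(1 + 5/6) = 11/6; numerator = 3(1) = 3; a_1 = (3)/(11/6) = 18/11
  n = 2: D(2) = 2(2 + 5/6) = 17/3; numerator = 3(18/11) - 1(1) = 43/11; a_2 = (43/11)/(17/3) = 129/187
  n = 3: D(3) = 3(3 + 5/6) = 23/2; numerator = 3(129/187) - 1(18/11) = 81/187; a_3 = (81/187)/(23/2) = 162/4301
  n = 4: D(4) = 4(4 + 5/6) = 58/3; numerator = 3(162/4301) - 1(129/187) = -2481/4301; a_4 = (-2481/4301)/(58/3) = -7443/249458

r = -1/2; a_0 = 1; a_1 = 18/11; a_2 = 129/187; a_3 = 162/4301; a_4 = -7443/249458


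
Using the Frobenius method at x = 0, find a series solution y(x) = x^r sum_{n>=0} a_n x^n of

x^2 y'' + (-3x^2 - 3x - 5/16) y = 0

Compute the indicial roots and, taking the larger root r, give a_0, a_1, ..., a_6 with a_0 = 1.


Write in Frobenius form y'' + (p(x)/x) y' + (q(x)/x^2) y = 0:
  p(x) = 0,  q(x) = -3x^2 - 3x - 5/16.
Indicial equation: r(r-1) + (0) r + (-5/16) = 0 -> roots r_1 = 5/4, r_2 = -1/4.
Take r = r_1 = 5/4. Let y(x) = x^r sum_{n>=0} a_n x^n with a_0 = 1.
Substitute y = x^r sum a_n x^n and match x^{r+n}. The recurrence is
  D(n) a_n - 3 a_{n-1} - 3 a_{n-2} = 0,  where D(n) = (r+n)(r+n-1) + (0)(r+n) + (-5/16).
  a_n = [3 a_{n-1} + 3 a_{n-2}] / D(n).
Since the indicial polynomial factors as (r - r_1)(r - r_2), D(n) = (r_1 + n - r_1)(r_1 + n - r_2) = n(n + 3/2).
Evaluating step by step (a_0 = 1):
  n = 1: D(1) = 1(1 + 3/2) = 5/2; numerator = 3(1) = 3; a_1 = (3)/(5/2) = 6/5
  n = 2: D(2) = 2(2 + 3/2) = 7; numerator = 3(6/5) + 3(1) = 33/5; a_2 = (33/5)/(7) = 33/35
  n = 3: D(3) = 3(3 + 3/2) = 27/2; numerator = 3(33/35) + 3(6/5) = 45/7; a_3 = (45/7)/(27/2) = 10/21
  n = 4: D(4) = 4(4 + 3/2) = 22; numerator = 3(10/21) + 3(33/35) = 149/35; a_4 = (149/35)/(22) = 149/770
  n = 5: D(5) = 5(5 + 3/2) = 65/2; numerator = 3(149/770) + 3(10/21) = 221/110; a_5 = (221/110)/(65/2) = 17/275
  n = 6: D(6) = 6(6 + 3/2) = 45; numerator = 3(17/275) + 3(149/770) = 2949/3850; a_6 = (2949/3850)/(45) = 983/57750

r = 5/4; a_0 = 1; a_1 = 6/5; a_2 = 33/35; a_3 = 10/21; a_4 = 149/770; a_5 = 17/275; a_6 = 983/57750


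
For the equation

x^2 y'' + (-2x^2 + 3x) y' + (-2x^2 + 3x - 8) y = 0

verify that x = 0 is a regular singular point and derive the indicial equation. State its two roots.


Divide by x^2 to reach normal form y'' + P_1(x) y' + P_2(x) y = 0 with P_1(x) = -2 + 3/x and P_2(x) = -2 + 3/x - 8/x^2.
x = 0 is a singular point because the y'-coefficient -2 + 3/x has a pole at x = 0 and the y-coefficient -2 + 3/x - 8/x^2 has a pole at x = 0.
It is a regular singular point because x P_1(x) = p(x) = 3 - 2x and x^2 P_2(x) = q(x) = -2x^2 + 3x - 8 are polynomials, hence analytic at x = 0.
p(0) = 3,  q(0) = -8.
Indicial equation: r(r-1) + p(0) r + q(0) = 0, i.e. r^2 + (p(0) - 1) r + q(0) = 0, i.e. r^2 + 2 r - 8 = 0.
Discriminant: (2)^2 - 4(-8) = 36, so r = (-2 ± 6)/2.
Solving: r_1 = 2, r_2 = -4.

indicial: r^2 + 2 r - 8 = 0; roots r_1 = 2, r_2 = -4


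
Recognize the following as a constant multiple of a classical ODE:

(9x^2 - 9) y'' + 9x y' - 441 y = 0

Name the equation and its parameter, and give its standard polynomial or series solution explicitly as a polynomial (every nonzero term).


All three coefficients share the factor -9; dividing through by -9 gives  (1 - x^2) y'' - x y' + 49 y = 0.
This matches the Chebyshev equation (1 - x^2) y'' - x y' + n^2 y = 0 (note the -x y' term, not -2x y') with n^2 = 49, so n = 7; the polynomial solution is T_7(x).
With y = sum_k a_k x^k, matching x^k gives (k+2)(k+1) a_{k+2} = (k^2 - n^2) a_k = (k - 7)(k + 7) a_k. The right side vanishes at k = 7, so the series with the parity of 7 terminates at degree 7.
Standard normalization: leading coefficient of T_n is 2^(n-1), so a_7 = 2^6 = 64. Work downward with a_k = (k+1)(k+2) a_{k+2} / ((k - 7)(k + 7)):
  a_5 = (6)(7)(64) / ((5 - 7)(5 + 7)) = 2688/(-24) = -112
  a_3 = (4)(5)(-112) / ((3 - 7)(3 + 7)) = -2240/(-40) = 56
  a_1 = (2)(3)(56) / ((1 - 7)(1 + 7)) = 336/(-48) = -7
Hence T_7(x) = 64 x^7 - 112 x^5 + 56 x^3 - 7 x.

T_7(x); series = 64 x^7 - 112 x^5 + 56 x^3 - 7 x


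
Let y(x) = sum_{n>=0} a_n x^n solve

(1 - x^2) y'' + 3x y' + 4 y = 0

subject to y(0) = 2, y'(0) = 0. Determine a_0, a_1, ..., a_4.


Ansatz: y(x) = sum_{n>=0} a_n x^n, so y'(x) = sum_{n>=1} n a_n x^(n-1) and y''(x) = sum_{n>=2} n(n-1) a_n x^(n-2).
Substitute into P(x) y'' + Q(x) y' + R(x) y = 0 with P(x) = 1 - x^2, Q(x) = 3x, R(x) = 4, and match powers of x.
Initial conditions: a_0 = 2, a_1 = 0.
Setting the coefficient of each power of x to zero and solving order by order (substituting the coefficients already found):
  x^0: 2 a_2 + 4 a_0 = 0  ->  2 a_2 = -4 a_0 = -8  ->  a_2 = -4
  x^1: 6 a_3 + 7 a_1 = 0  ->  6 a_3 = -7 a_1 = 0  ->  a_3 = 0
  x^2: 12 a_4 + 8 a_2 = 0  ->  12 a_4 = -8 a_2 = 32  ->  a_4 = 8/3
Truncated series: y(x) = 2 - 4 x^2 + (8/3) x^4 + O(x^5).

a_0 = 2; a_1 = 0; a_2 = -4; a_3 = 0; a_4 = 8/3


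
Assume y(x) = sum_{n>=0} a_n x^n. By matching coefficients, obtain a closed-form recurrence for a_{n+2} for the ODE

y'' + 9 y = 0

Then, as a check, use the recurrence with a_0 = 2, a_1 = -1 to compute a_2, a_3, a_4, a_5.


Substitute y = sum_n a_n x^n into y'' + (const) y = 0.
y''(x) = sum_{n>=0} (n+2)(n+1) a_{n+2} x^n.
The ODE becomes sum_n [(n+2)(n+1) a_{n+2} + 9 a_n] x^n = 0.
Setting each coefficient to zero gives the recurrence:
  (n+2)(n+1) a_{n+2} + 9 a_n = 0,
  a_{n+2} = -9 / ((n+1)(n+2)) a_n.

Check with a_0 = 2, a_1 = -1 (apply the recurrence for n = 0, 1, 2, 3): a_0 = 2, a_1 = -1, a_2 = -9, a_3 = 3/2, a_4 = 27/4, a_5 = -27/40.

a_{n+2} = -9/((n+1)(n+2)) * a_n; check: a_0 = 2, a_1 = -1, a_2 = -9, a_3 = 3/2, a_4 = 27/4, a_5 = -27/40


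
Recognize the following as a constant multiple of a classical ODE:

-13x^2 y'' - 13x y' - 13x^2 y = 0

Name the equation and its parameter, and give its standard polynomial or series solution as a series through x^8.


All three coefficients share the factor -13; dividing through by -13 gives  x^2 y'' + x y' + x^2 y = 0.
This matches the Bessel equation x^2 y'' + x y' + (x^2 - nu^2) y = 0 with nu^2 = 0, so nu = 0; the solution bounded at x = 0 is J_0(x).
Frobenius at x = 0: indicial roots ±nu; for r = nu the recurrence k(k + 2nu) c_k = -c_{k-2} gives the standard series J_nu(x) = sum_{k>=0} (-1)^k / (k! (k+nu)!) (x/2)^(2k+nu). Evaluate the first 5 terms:
  k = 0: (-1)^0 / (0! * 0! * 2^0) x^0 = 1/(1*1*1) x^0 = (1) x^0
  k = 1: (-1)^1 / (1! * 1! * 2^2) x^2 = -1/(1*1*4) x^2 = (-1/4) x^2
  k = 2: (-1)^2 / (2! * 2! * 2^4) x^4 = 1/(2*2*16) x^4 = (1/64) x^4
  k = 3: (-1)^3 / (3! * 3! * 2^6) x^6 = -1/(6*6*64) x^6 = (-1/2304) x^6
  k = 4: (-1)^4 / (4! * 4! * 2^8) x^8 = 1/(24*24*256) x^8 = (1/147456) x^8
Hence J_0(x) = x^8/147456 - x^6/2304 + x^4/64 - x^2/4 + 1 + ....

J_0(x); series = x^8/147456 - x^6/2304 + x^4/64 - x^2/4 + 1


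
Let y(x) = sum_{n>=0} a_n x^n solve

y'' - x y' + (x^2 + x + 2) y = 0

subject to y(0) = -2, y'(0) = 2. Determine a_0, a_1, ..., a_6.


Ansatz: y(x) = sum_{n>=0} a_n x^n, so y'(x) = sum_{n>=1} n a_n x^(n-1) and y''(x) = sum_{n>=2} n(n-1) a_n x^(n-2).
Substitute into P(x) y'' + Q(x) y' + R(x) y = 0 with P(x) = 1, Q(x) = -x, R(x) = x^2 + x + 2, and match powers of x.
Initial conditions: a_0 = -2, a_1 = 2.
Setting the coefficient of each power of x to zero and solving order by order (substituting the coefficients already found):
  x^0: 2 a_2 + 2 a_0 = 0  ->  2 a_2 = -2 a_0 = 4  ->  a_2 = 2
  x^1: 6 a_3 + a_1 + a_0 = 0  ->  6 a_3 = -a_1 - a_0 = 0  ->  a_3 = 0
  x^2: 12 a_4 + a_1 + a_0 = 0  ->  12 a_4 = -a_1 - a_0 = 0  ->  a_4 = 0
  x^3: 20 a_5 - a_3 + a_2 + a_1 = 0  ->  20 a_5 = a_3 - a_2 - a_1 = -4  ->  a_5 = -1/5
  x^4: 30 a_6 - 2 a_4 + a_3 + a_2 = 0  ->  30 a_6 = 2 a_4 - a_3 - a_2 = -2  ->  a_6 = -1/15
Truncated series: y(x) = -2 + 2 x + 2 x^2 - (1/5) x^5 - (1/15) x^6 + O(x^7).

a_0 = -2; a_1 = 2; a_2 = 2; a_3 = 0; a_4 = 0; a_5 = -1/5; a_6 = -1/15


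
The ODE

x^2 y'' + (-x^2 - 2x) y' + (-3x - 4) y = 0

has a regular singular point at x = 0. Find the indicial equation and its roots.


Divide by x^2 to reach normal form y'' + P_1(x) y' + P_2(x) y = 0 with P_1(x) = -1 - 2/x and P_2(x) = -3/x - 4/x^2.
x = 0 is a singular point because the y'-coefficient -1 - 2/x has a pole at x = 0 and the y-coefficient -3/x - 4/x^2 has a pole at x = 0.
It is a regular singular point because x P_1(x) = p(x) = -x - 2 and x^2 P_2(x) = q(x) = -3x - 4 are polynomials, hence analytic at x = 0.
p(0) = -2,  q(0) = -4.
Indicial equation: r(r-1) + p(0) r + q(0) = 0, i.e. r^2 + (p(0) - 1) r + q(0) = 0, i.e. r^2 - 3 r - 4 = 0.
Discriminant: (-3)^2 - 4(-4) = 25, so r = (3 ± 5)/2.
Solving: r_1 = 4, r_2 = -1.

indicial: r^2 - 3 r - 4 = 0; roots r_1 = 4, r_2 = -1


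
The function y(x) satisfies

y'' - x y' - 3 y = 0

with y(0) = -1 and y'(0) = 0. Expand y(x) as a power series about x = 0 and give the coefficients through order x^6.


Ansatz: y(x) = sum_{n>=0} a_n x^n, so y'(x) = sum_{n>=1} n a_n x^(n-1) and y''(x) = sum_{n>=2} n(n-1) a_n x^(n-2).
Substitute into P(x) y'' + Q(x) y' + R(x) y = 0 with P(x) = 1, Q(x) = -x, R(x) = -3, and match powers of x.
Initial conditions: a_0 = -1, a_1 = 0.
Setting the coefficient of each power of x to zero and solving order by order (substituting the coefficients already found):
  x^0: 2 a_2 - 3 a_0 = 0  ->  2 a_2 = 3 a_0 = -3  ->  a_2 = -3/2
  x^1: 6 a_3 - 4 a_1 = 0  ->  6 a_3 = 4 a_1 = 0  ->  a_3 = 0
  x^2: 12 a_4 - 5 a_2 = 0  ->  12 a_4 = 5 a_2 = -15/2  ->  a_4 = -5/8
  x^3: 20 a_5 - 6 a_3 = 0  ->  20 a_5 = 6 a_3 = 0  ->  a_5 = 0
  x^4: 30 a_6 - 7 a_4 = 0  ->  30 a_6 = 7 a_4 = -35/8  ->  a_6 = -7/48
Truncated series: y(x) = -1 - (3/2) x^2 - (5/8) x^4 - (7/48) x^6 + O(x^7).

a_0 = -1; a_1 = 0; a_2 = -3/2; a_3 = 0; a_4 = -5/8; a_5 = 0; a_6 = -7/48


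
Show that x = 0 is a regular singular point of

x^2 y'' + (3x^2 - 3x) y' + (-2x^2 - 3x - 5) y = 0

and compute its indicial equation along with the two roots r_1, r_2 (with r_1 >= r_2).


Divide by x^2 to reach normal form y'' + P_1(x) y' + P_2(x) y = 0 with P_1(x) = 3 - 3/x and P_2(x) = -2 - 3/x - 5/x^2.
x = 0 is a singular point because the y'-coefficient 3 - 3/x has a pole at x = 0 and the y-coefficient -2 - 3/x - 5/x^2 has a pole at x = 0.
It is a regular singular point because x P_1(x) = p(x) = 3x - 3 and x^2 P_2(x) = q(x) = -2x^2 - 3x - 5 are polynomials, hence analytic at x = 0.
p(0) = -3,  q(0) = -5.
Indicial equation: r(r-1) + p(0) r + q(0) = 0, i.e. r^2 + (p(0) - 1) r + q(0) = 0, i.e. r^2 - 4 r - 5 = 0.
Discriminant: (-4)^2 - 4(-5) = 36, so r = (4 ± 6)/2.
Solving: r_1 = 5, r_2 = -1.

indicial: r^2 - 4 r - 5 = 0; roots r_1 = 5, r_2 = -1


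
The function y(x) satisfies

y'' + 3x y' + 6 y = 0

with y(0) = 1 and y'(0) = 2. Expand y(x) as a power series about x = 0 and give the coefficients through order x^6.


Ansatz: y(x) = sum_{n>=0} a_n x^n, so y'(x) = sum_{n>=1} n a_n x^(n-1) and y''(x) = sum_{n>=2} n(n-1) a_n x^(n-2).
Substitute into P(x) y'' + Q(x) y' + R(x) y = 0 with P(x) = 1, Q(x) = 3x, R(x) = 6, and match powers of x.
Initial conditions: a_0 = 1, a_1 = 2.
Setting the coefficient of each power of x to zero and solving order by order (substituting the coefficients already found):
  x^0: 2 a_2 + 6 a_0 = 0  ->  2 a_2 = -6 a_0 = -6  ->  a_2 = -3
  x^1: 6 a_3 + 9 a_1 = 0  ->  6 a_3 = -9 a_1 = -18  ->  a_3 = -3
  x^2: 12 a_4 + 12 a_2 = 0  ->  12 a_4 = -12 a_2 = 36  ->  a_4 = 3
  x^3: 20 a_5 + 15 a_3 = 0  ->  20 a_5 = -15 a_3 = 45  ->  a_5 = 9/4
  x^4: 30 a_6 + 18 a_4 = 0  ->  30 a_6 = -18 a_4 = -54  ->  a_6 = -9/5
Truncated series: y(x) = 1 + 2 x - 3 x^2 - 3 x^3 + 3 x^4 + (9/4) x^5 - (9/5) x^6 + O(x^7).

a_0 = 1; a_1 = 2; a_2 = -3; a_3 = -3; a_4 = 3; a_5 = 9/4; a_6 = -9/5


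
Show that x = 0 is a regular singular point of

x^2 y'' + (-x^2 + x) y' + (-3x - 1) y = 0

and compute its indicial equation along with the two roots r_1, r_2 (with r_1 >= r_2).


Divide by x^2 to reach normal form y'' + P_1(x) y' + P_2(x) y = 0 with P_1(x) = -1 + 1/x and P_2(x) = -3/x - 1/x^2.
x = 0 is a singular point because the y'-coefficient -1 + 1/x has a pole at x = 0 and the y-coefficient -3/x - 1/x^2 has a pole at x = 0.
It is a regular singular point because x P_1(x) = p(x) = 1 - x and x^2 P_2(x) = q(x) = -3x - 1 are polynomials, hence analytic at x = 0.
p(0) = 1,  q(0) = -1.
Indicial equation: r(r-1) + p(0) r + q(0) = 0, i.e. r^2 + (p(0) - 1) r + q(0) = 0, i.e. r^2 - 1 = 0.
Discriminant: (0)^2 - 4(-1) = 4, so r = (0 ± 2)/2.
Solving: r_1 = 1, r_2 = -1.

indicial: r^2 - 1 = 0; roots r_1 = 1, r_2 = -1


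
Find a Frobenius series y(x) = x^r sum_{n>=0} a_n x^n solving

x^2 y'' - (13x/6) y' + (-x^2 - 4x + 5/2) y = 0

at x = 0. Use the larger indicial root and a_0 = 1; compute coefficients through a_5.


Write in Frobenius form y'' + (p(x)/x) y' + (q(x)/x^2) y = 0:
  p(x) = -13/6,  q(x) = -x^2 - 4x + 5/2.
Indicial equation: r(r-1) + (-13/6) r + (5/2) = 0 -> roots r_1 = 5/3, r_2 = 3/2.
Take r = r_1 = 5/3. Let y(x) = x^r sum_{n>=0} a_n x^n with a_0 = 1.
Substitute y = x^r sum a_n x^n and match x^{r+n}. The recurrence is
  D(n) a_n - 4 a_{n-1} - 1 a_{n-2} = 0,  where D(n) = (r+n)(r+n-1) + (-13/6)(r+n) + (5/2).
  a_n = [4 a_{n-1} + 1 a_{n-2}] / D(n).
Since the indicial polynomial factors as (r - r_1)(r - r_2), D(n) = (r_1 + n - r_1)(r_1 + n - r_2) = n(n + 1/6).
Evaluating step by step (a_0 = 1):
  n = 1: D(1) = 1(1 + 1/6) = 7/6; numerator = 4(1) = 4; a_1 = (4)/(7/6) = 24/7
  n = 2: D(2) = 2(2 + 1/6) = 13/3; numerator = 4(24/7) + 1(1) = 103/7; a_2 = (103/7)/(13/3) = 309/91
  n = 3: D(3) = 3(3 + 1/6) = 19/2; numerator = 4(309/91) + 1(24/7) = 1548/91; a_3 = (1548/91)/(19/2) = 3096/1729
  n = 4: D(4) = 4(4 + 1/6) = 50/3; numerator = 4(3096/1729) + 1(309/91) = 18255/1729; a_4 = (18255/1729)/(50/3) = 10953/17290
  n = 5: D(5) = 5(5 + 1/6) = 155/6; numerator = 4(10953/17290) + 1(3096/1729) = 37386/8645; a_5 = (37386/8645)/(155/6) = 7236/43225

r = 5/3; a_0 = 1; a_1 = 24/7; a_2 = 309/91; a_3 = 3096/1729; a_4 = 10953/17290; a_5 = 7236/43225


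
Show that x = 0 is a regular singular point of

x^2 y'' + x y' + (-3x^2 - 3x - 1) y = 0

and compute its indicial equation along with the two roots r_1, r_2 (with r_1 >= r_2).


Divide by x^2 to reach normal form y'' + P_1(x) y' + P_2(x) y = 0 with P_1(x) = 1/x and P_2(x) = -3 - 3/x - 1/x^2.
x = 0 is a singular point because the y'-coefficient 1/x has a pole at x = 0 and the y-coefficient -3 - 3/x - 1/x^2 has a pole at x = 0.
It is a regular singular point because x P_1(x) = p(x) = 1 and x^2 P_2(x) = q(x) = -3x^2 - 3x - 1 are polynomials, hence analytic at x = 0.
p(0) = 1,  q(0) = -1.
Indicial equation: r(r-1) + p(0) r + q(0) = 0, i.e. r^2 + (p(0) - 1) r + q(0) = 0, i.e. r^2 - 1 = 0.
Discriminant: (0)^2 - 4(-1) = 4, so r = (0 ± 2)/2.
Solving: r_1 = 1, r_2 = -1.

indicial: r^2 - 1 = 0; roots r_1 = 1, r_2 = -1


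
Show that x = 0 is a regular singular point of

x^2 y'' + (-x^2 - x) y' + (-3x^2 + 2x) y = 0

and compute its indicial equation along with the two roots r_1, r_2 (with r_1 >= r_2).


Divide by x^2 to reach normal form y'' + P_1(x) y' + P_2(x) y = 0 with P_1(x) = -1 - 1/x and P_2(x) = -3 + 2/x.
x = 0 is a singular point because the y'-coefficient -1 - 1/x has a pole at x = 0 and the y-coefficient -3 + 2/x has a pole at x = 0.
It is a regular singular point because x P_1(x) = p(x) = -x - 1 and x^2 P_2(x) = q(x) = -3x^2 + 2x are polynomials, hence analytic at x = 0.
p(0) = -1,  q(0) = 0.
Indicial equation: r(r-1) + p(0) r + q(0) = 0, i.e. r^2 + (p(0) - 1) r + q(0) = 0, i.e. r^2 - 2 r = 0.
Discriminant: (-2)^2 - 4(0) = 4, so r = (2 ± 2)/2.
Solving: r_1 = 2, r_2 = 0.

indicial: r^2 - 2 r = 0; roots r_1 = 2, r_2 = 0


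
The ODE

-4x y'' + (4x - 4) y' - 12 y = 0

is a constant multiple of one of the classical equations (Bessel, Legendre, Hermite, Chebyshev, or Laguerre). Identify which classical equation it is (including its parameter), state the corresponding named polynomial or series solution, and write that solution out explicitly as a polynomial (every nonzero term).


All three coefficients share the factor -4; dividing through by -4 gives  x y'' + (1 - x) y' + 3 y = 0.
This matches the Laguerre equation x y'' + (1 - x) y' + n y = 0 with n = 3; the polynomial solution is L_3(x).
With y = sum_k a_k x^k, matching x^k gives (k+1)k a_{k+1} + (k+1) a_{k+1} - k a_k + n a_k = 0, i.e. (k+1)^2 a_{k+1} = (k - n) a_k = (k - 3) a_k. The right side vanishes at k = 3, so the series terminates at degree 3.
Standard normalization L_n(0) = 1 gives a_0 = 1. Work upward with a_{k+1} = (k - 3) a_k / (k+1)^2:
  a_1 = (0 - 3)(1) / 1^2 = -3/1 = -3
  a_2 = (1 - 3)(-3) / 2^2 = 6/4 = 3/2
  a_3 = (2 - 3)(3/2) / 3^2 = (-3/2)/9 = -1/6
Hence L_3(x) = -x^3/6 + 3 x^2/2 - 3 x + 1.

L_3(x); series = -x^3/6 + 3 x^2/2 - 3 x + 1


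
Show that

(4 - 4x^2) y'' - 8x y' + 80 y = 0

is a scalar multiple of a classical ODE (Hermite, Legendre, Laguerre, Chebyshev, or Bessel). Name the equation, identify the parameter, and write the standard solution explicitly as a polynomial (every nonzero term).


All three coefficients share the factor 4; dividing through by 4 gives  (1 - x^2) y'' - 2x y' + 20 y = 0.
This matches the Legendre equation (1 - x^2) y'' - 2x y' + n(n+1) y = 0 (note the -2x y' term) with n(n+1) = 20, so n = 4; the polynomial solution is P_4(x).
With y = sum_k a_k x^k, matching x^k gives (k+2)(k+1) a_{k+2} = [k(k+1) - n(n+1)] a_k = (k - 4)(k + 5) a_k. The right side vanishes at k = 4, so the series with the parity of 4 terminates at degree 4.
Standard normalization (P_n(1) = 1): leading coefficient (2n)!/(2^n (n!)^2) = 40320/(16*576) = 35/8, so a_4 = 35/8. Work downward with a_k = (k+1)(k+2) a_{k+2} / ((k - 4)(k + 5)):
  a_2 = (3)(4)(35/8) / ((2 - 4)(2 + 5)) = (105/2)/(-14) = -15/4
  a_0 = (1)(2)(-15/4) / ((0 - 4)(0 + 5)) = (-15/2)/(-20) = 3/8
Hence P_4(x) = 35 x^4/8 - 15 x^2/4 + 3/8.

P_4(x); series = 35 x^4/8 - 15 x^2/4 + 3/8


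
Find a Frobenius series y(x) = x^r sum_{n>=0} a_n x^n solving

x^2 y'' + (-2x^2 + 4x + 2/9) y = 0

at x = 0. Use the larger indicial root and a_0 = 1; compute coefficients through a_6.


Write in Frobenius form y'' + (p(x)/x) y' + (q(x)/x^2) y = 0:
  p(x) = 0,  q(x) = -2x^2 + 4x + 2/9.
Indicial equation: r(r-1) + (0) r + (2/9) = 0 -> roots r_1 = 2/3, r_2 = 1/3.
Take r = r_1 = 2/3. Let y(x) = x^r sum_{n>=0} a_n x^n with a_0 = 1.
Substitute y = x^r sum a_n x^n and match x^{r+n}. The recurrence is
  D(n) a_n + 4 a_{n-1} - 2 a_{n-2} = 0,  where D(n) = (r+n)(r+n-1) + (0)(r+n) + (2/9).
  a_n = [-4 a_{n-1} + 2 a_{n-2}] / D(n).
Since the indicial polynomial factors as (r - r_1)(r - r_2), D(n) = (r_1 + n - r_1)(r_1 + n - r_2) = n(n + 1/3).
Evaluating step by step (a_0 = 1):
  n = 1: D(1) = 1(1 + 1/3) = 4/3; numerator = -4(1) = -4; a_1 = (-4)/(4/3) = -3
  n = 2: D(2) = 2(2 + 1/3) = 14/3; numerator = -4(-3) + 2(1) = 14; a_2 = (14)/(14/3) = 3
  n = 3: D(3) = 3(3 + 1/3) = 10; numerator = -4(3) + 2(-3) = -18; a_3 = (-18)/(10) = -9/5
  n = 4: D(4) = 4(4 + 1/3) = 52/3; numerator = -4(-9/5) + 2(3) = 66/5; a_4 = (66/5)/(52/3) = 99/130
  n = 5: D(5) = 5(5 + 1/3) = 80/3; numerator = -4(99/130) + 2(-9/5) = -432/65; a_5 = (-432/65)/(80/3) = -81/325
  n = 6: D(6) = 6(6 + 1/3) = 38; numerator = -4(-81/325) + 2(99/130) = 63/25; a_6 = (63/25)/(38) = 63/950

r = 2/3; a_0 = 1; a_1 = -3; a_2 = 3; a_3 = -9/5; a_4 = 99/130; a_5 = -81/325; a_6 = 63/950


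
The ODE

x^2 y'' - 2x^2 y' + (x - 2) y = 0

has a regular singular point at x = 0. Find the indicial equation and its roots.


Divide by x^2 to reach normal form y'' + P_1(x) y' + P_2(x) y = 0 with P_1(x) = -2 and P_2(x) = 1/x - 2/x^2.
x = 0 is a singular point because the y-coefficient 1/x - 2/x^2 has a pole at x = 0.
It is a regular singular point because x P_1(x) = p(x) = -2x and x^2 P_2(x) = q(x) = x - 2 are polynomials, hence analytic at x = 0.
p(0) = 0,  q(0) = -2.
Indicial equation: r(r-1) + p(0) r + q(0) = 0, i.e. r^2 + (p(0) - 1) r + q(0) = 0, i.e. r^2 - 1 r - 2 = 0.
Discriminant: (-1)^2 - 4(-2) = 9, so r = (1 ± 3)/2.
Solving: r_1 = 2, r_2 = -1.

indicial: r^2 - 1 r - 2 = 0; roots r_1 = 2, r_2 = -1


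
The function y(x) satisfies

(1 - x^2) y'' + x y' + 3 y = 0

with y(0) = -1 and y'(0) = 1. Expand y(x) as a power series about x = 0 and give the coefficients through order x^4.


Ansatz: y(x) = sum_{n>=0} a_n x^n, so y'(x) = sum_{n>=1} n a_n x^(n-1) and y''(x) = sum_{n>=2} n(n-1) a_n x^(n-2).
Substitute into P(x) y'' + Q(x) y' + R(x) y = 0 with P(x) = 1 - x^2, Q(x) = x, R(x) = 3, and match powers of x.
Initial conditions: a_0 = -1, a_1 = 1.
Setting the coefficient of each power of x to zero and solving order by order (substituting the coefficients already found):
  x^0: 2 a_2 + 3 a_0 = 0  ->  2 a_2 = -3 a_0 = 3  ->  a_2 = 3/2
  x^1: 6 a_3 + 4 a_1 = 0  ->  6 a_3 = -4 a_1 = -4  ->  a_3 = -2/3
  x^2: 12 a_4 + 3 a_2 = 0  ->  12 a_4 = -3 a_2 = -9/2  ->  a_4 = -3/8
Truncated series: y(x) = -1 + x + (3/2) x^2 - (2/3) x^3 - (3/8) x^4 + O(x^5).

a_0 = -1; a_1 = 1; a_2 = 3/2; a_3 = -2/3; a_4 = -3/8
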